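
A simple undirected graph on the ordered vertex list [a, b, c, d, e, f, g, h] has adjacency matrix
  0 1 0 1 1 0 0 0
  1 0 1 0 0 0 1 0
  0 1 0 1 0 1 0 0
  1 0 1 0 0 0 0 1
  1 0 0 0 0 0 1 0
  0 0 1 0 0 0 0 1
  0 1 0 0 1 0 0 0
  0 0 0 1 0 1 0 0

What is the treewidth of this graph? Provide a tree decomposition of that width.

Treewidth 2.
Bags: B1 = {a, e, g}  B2 = {a, b, g}  B3 = {a, b, d}  B4 = {b, c, d}  B5 = {c, d, h}  B6 = {c, f, h}
Tree: B1–B2, B2–B3, B3–B4, B4–B5, B5–B6

Every bag has size at most 3, so the width is 3 − 1 = 2 and tw(G) ≤ 2. The edges e–g–b–a–e form a cycle, so G is not a tree and its treewidth is at least 2. Combining the bounds, tw(G) = 2.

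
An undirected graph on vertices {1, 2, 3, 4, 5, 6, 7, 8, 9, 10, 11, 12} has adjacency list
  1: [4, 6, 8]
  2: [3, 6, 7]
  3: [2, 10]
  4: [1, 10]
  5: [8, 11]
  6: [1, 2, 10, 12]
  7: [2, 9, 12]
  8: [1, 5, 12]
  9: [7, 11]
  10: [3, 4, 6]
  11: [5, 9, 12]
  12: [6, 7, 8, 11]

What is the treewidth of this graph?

3

A width-3 tree decomposition is:
Bags: B1 = {5, 7, 9, 11}  B2 = {5, 7, 11, 12}  B3 = {5, 7, 8, 12}  B4 = {2, 7, 8, 12}  B5 = {2, 6, 8, 12}  B6 = {1, 2, 6, 8}  B7 = {1, 2, 3, 6}  B8 = {1, 3, 6, 10}  B9 = {1, 3, 4, 10}
Tree: B1–B2, B2–B3, B3–B4, B4–B5, B5–B6, B6–B7, B7–B8, B8–B9
The largest bag has 4 vertices, giving width 3; this decomposition certifies tw(G) ≤ 3. For the lower bound: the 4 vertex sets {5,9,11}, {7}, {12}, {1,2,6,8} are disjoint, each induces a connected subgraph, and every pair is joined by at least one edge of G. Contracting each set to a single vertex therefore yields K_{4} as a minor, and since treewidth is minor-monotone, tw(G) ≥ tw(K_{4}) = 3. The upper and lower bounds meet at 3, so that is the treewidth.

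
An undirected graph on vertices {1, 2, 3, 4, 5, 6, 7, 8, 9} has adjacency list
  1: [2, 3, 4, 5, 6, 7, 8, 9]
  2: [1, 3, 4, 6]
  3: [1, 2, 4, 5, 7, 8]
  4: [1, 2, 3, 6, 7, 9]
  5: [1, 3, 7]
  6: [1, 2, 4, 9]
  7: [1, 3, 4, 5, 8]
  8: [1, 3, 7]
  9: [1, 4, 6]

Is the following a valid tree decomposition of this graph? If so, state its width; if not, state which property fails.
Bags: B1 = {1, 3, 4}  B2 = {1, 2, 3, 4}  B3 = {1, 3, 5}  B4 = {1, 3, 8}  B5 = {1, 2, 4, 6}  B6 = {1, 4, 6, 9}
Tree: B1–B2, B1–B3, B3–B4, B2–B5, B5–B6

No — vertex 7 appears in no bag.

A tree decomposition must satisfy three properties: every vertex lies in some bag; for every edge, both endpoints lie together in some bag; and for every vertex, the bags containing it form a connected subtree. Here vertex 7 appears in no bag, so the decomposition is invalid.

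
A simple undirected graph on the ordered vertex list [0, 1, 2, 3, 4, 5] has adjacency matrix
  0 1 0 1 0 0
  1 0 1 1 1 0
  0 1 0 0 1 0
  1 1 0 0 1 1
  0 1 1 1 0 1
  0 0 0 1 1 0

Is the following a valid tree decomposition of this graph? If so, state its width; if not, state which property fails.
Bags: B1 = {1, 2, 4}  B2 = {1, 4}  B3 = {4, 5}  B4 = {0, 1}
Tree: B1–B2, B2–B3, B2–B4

A tree decomposition must satisfy three properties: every vertex lies in some bag; for every edge, both endpoints lie together in some bag; and for every vertex, the bags containing it form a connected subtree. Here vertex 3 appears in no bag, so the decomposition is invalid.

No — vertex 3 appears in no bag.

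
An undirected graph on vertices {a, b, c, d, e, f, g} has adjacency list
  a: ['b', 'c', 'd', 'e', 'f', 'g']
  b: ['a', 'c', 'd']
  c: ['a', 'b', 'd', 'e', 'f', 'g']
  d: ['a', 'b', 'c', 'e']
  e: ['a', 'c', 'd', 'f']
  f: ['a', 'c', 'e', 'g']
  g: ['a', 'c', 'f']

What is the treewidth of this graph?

3

A width-3 tree decomposition is:
Bags: B1 = {a, c, f, g}  B2 = {a, c, e, f}  B3 = {a, c, d, e}  B4 = {a, b, c, d}
Tree: B1–B2, B2–B3, B3–B4
Every bag has size at most 4, so the width is 4 − 1 = 3 and tw(G) ≤ 3. For the lower bound, the 4 vertices {a, c, d, e} are pairwise adjacent, and any tree decomposition puts a clique entirely inside one bag — forcing width ≥ 3. The upper and lower bounds meet at 3, so that is the treewidth.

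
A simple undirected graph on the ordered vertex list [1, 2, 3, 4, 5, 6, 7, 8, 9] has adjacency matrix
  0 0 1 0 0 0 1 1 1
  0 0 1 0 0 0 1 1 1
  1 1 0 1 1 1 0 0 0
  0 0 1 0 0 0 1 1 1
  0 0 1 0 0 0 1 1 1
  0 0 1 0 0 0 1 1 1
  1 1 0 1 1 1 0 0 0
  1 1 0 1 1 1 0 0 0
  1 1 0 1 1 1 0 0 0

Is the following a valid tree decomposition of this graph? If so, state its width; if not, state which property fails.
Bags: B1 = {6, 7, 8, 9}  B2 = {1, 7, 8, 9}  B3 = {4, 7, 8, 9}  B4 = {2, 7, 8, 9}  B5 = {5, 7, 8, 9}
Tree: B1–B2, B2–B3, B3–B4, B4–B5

A tree decomposition must satisfy three properties: every vertex lies in some bag; for every edge, both endpoints lie together in some bag; and for every vertex, the bags containing it form a connected subtree. Here vertex 3 appears in no bag, so the decomposition is invalid.

No — vertex 3 appears in no bag.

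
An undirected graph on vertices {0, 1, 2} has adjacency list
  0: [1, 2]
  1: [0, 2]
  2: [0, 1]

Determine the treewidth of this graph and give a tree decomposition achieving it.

With just one bag of size 3, the width is 3 − 1 = 2, so tw(G) ≤ 2. On the other hand G contains the 3-clique {0, 1, 2}. A clique must lie in a single bag of any decomposition, so no decomposition can have width below 2. The upper and lower bounds meet at 2, so that is the treewidth.

Treewidth 2.
Bags: B1 = {0, 1, 2}
Tree: (single bag)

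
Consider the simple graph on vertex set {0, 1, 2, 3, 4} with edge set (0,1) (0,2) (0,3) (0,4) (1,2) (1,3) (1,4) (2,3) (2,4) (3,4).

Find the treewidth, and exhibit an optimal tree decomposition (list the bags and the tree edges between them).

Treewidth 4.
Bags: B1 = {0, 1, 2, 3, 4}
Tree: (single bag)

A single bag containing all 5 vertices is trivially a valid decomposition of width 4. On the other hand G contains the 5-clique {0, 1, 2, 3, 4}. A clique must lie in a single bag of any decomposition, so no decomposition can have width below 4. The upper and lower bounds meet at 4, so that is the treewidth.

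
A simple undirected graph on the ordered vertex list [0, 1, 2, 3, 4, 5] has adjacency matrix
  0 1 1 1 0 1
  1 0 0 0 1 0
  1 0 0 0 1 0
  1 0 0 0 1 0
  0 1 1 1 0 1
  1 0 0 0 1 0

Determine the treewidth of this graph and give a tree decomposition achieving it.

Each bag holds 3 vertices, so the decomposition has width 2, which upper-bounds the treewidth. Since 5–4–1–0–5 is a cycle in G, G is not acyclic. Forests are exactly the graphs of treewidth ≤ 1, so tw(G) ≥ 2. Hence tw(G) = 2 exactly.

Treewidth 2.
One such decomposition:
Bags: B1 = {0, 4, 5}  B2 = {0, 1, 4}  B3 = {0, 2, 4}  B4 = {0, 3, 4}
Tree: B1–B2, B2–B3, B3–B4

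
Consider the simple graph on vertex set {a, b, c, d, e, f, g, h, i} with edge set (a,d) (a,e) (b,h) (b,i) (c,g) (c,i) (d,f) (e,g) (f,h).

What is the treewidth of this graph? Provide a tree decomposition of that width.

Treewidth 2.
One optimal decomposition is:
Bags: B1 = {a, d, e}  B2 = {d, e, g}  B3 = {c, d, g}  B4 = {c, d, i}  B5 = {b, d, i}  B6 = {b, d, h}  B7 = {d, f, h}
Tree: B1–B2, B2–B3, B3–B4, B4–B5, B5–B6, B6–B7

The largest bag has 3 vertices, giving width 2; this decomposition certifies tw(G) ≤ 2. For the lower bound, G contains the cycle d–a–e–g–c–i–b–h–f–d, so G is not a forest; only forests have treewidth ≤ 1, hence tw(G) ≥ 2. Therefore the treewidth is 2.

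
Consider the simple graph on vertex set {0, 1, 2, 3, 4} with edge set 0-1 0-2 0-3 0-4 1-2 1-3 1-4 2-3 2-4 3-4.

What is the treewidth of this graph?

A width-4 tree decomposition is:
Bags: B1 = {0, 1, 2, 3, 4}
Tree: (single bag)
With just one bag of size 5, the width is 5 − 1 = 4, so tw(G) ≤ 4. For the lower bound, the 5 vertices {0, 1, 2, 3, 4} are pairwise adjacent, and any tree decomposition puts a clique entirely inside one bag — forcing width ≥ 4. The upper and lower bounds meet at 4, so that is the treewidth.

4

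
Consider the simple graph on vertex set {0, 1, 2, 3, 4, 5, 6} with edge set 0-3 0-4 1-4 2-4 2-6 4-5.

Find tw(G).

A width-1 tree decomposition is:
Bags: B1 = {0, 4}  B2 = {1, 4}  B3 = {4, 5}  B4 = {2, 4}  B5 = {0, 3}  B6 = {2, 6}
Tree: B1–B2, B1–B3, B1–B4, B1–B5, B4–B6
The largest bag has 2 vertices, giving width 1; this decomposition certifies tw(G) ≤ 1. Any graph with an edge has treewidth ≥ 1, and G has the edge 0–4. Therefore the treewidth is 1.

1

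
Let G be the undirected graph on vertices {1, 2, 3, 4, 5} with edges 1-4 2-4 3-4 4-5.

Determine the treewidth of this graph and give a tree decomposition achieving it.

Each bag holds 2 vertices, so the decomposition has width 1, which upper-bounds the treewidth. Any graph with an edge has treewidth ≥ 1, and G has the edge 3–4. Therefore the treewidth is 1.

Treewidth 1.
One optimal decomposition is:
Bags: B1 = {3, 4}  B2 = {1, 4}  B3 = {2, 4}  B4 = {4, 5}
Tree: B1–B2, B1–B3, B3–B4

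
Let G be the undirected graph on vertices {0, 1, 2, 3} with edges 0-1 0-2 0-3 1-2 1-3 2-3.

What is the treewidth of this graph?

3

A width-3 tree decomposition is:
Bags: B1 = {0, 1, 2, 3}
Tree: (single bag)
With just one bag of size 4, the width is 4 − 1 = 3, so tw(G) ≤ 3. Conversely, {0, 1, 2, 3} is a clique of size 4, and the vertices of any clique must share a bag in every tree decomposition; so some bag has ≥ 4 vertices and tw(G) ≥ 3. Therefore the treewidth is 3.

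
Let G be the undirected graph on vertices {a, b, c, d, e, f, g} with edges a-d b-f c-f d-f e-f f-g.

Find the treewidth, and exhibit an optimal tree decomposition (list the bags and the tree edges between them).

Every bag has size at most 2, so the width is 2 − 1 = 1 and tw(G) ≤ 1. G has an edge, so its treewidth is at least 1. The upper and lower bounds meet at 1, so that is the treewidth.

Treewidth 1.
Bags: B1 = {c, f}  B2 = {b, f}  B3 = {d, f}  B4 = {a, d}  B5 = {f, g}  B6 = {e, f}
Tree: B1–B2, B2–B3, B3–B4, B2–B5, B1–B6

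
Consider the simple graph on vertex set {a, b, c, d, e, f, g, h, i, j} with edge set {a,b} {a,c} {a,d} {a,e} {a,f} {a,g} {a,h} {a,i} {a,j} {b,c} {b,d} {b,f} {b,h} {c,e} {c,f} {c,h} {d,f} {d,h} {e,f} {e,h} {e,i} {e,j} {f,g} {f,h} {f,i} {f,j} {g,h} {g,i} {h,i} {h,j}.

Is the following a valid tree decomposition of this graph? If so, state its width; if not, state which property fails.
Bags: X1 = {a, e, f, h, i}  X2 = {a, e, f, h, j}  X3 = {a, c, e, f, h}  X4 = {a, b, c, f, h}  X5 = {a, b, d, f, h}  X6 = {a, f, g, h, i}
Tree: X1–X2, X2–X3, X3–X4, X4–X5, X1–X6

Vertex coverage: the bags together contain {a, b, c, d, e, f, g, h, i, j}, the full vertex set. Edge coverage: each edge of G has both endpoints in at least one bag. Running intersection: for every vertex, the bags containing it form a connected subtree. All three properties hold, so this is a valid tree decomposition of width max|bag| − 1 = 4, and hence tw(G) ≤ 4.

Yes; width 4.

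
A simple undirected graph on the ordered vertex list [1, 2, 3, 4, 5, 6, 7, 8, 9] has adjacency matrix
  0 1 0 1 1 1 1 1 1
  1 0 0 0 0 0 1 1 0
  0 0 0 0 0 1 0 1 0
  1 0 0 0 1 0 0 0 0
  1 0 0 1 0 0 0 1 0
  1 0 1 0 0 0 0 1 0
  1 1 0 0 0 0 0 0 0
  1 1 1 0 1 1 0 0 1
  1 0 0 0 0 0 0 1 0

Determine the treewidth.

2

A width-2 tree decomposition is:
Bags: B1 = {1, 5, 8}  B2 = {1, 4, 5}  B3 = {1, 2, 8}  B4 = {1, 2, 7}  B5 = {1, 6, 8}  B6 = {1, 8, 9}  B7 = {3, 6, 8}
Tree: B1–B2, B1–B3, B3–B4, B1–B5, B5–B6, B5–B7
The largest bag has 3 vertices, giving width 2; this decomposition certifies tw(G) ≤ 2. On the other hand G contains the 3-clique {1, 8, 9}. A clique must lie in a single bag of any decomposition, so no decomposition can have width below 2. The upper and lower bounds meet at 2, so that is the treewidth.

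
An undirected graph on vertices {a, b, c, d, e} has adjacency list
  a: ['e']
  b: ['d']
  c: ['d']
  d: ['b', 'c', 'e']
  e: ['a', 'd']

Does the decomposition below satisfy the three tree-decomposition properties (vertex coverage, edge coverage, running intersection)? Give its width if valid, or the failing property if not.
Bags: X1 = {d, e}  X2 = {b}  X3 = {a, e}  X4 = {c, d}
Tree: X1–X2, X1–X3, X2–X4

No — edge (d,b) lies in no bag.

A tree decomposition must satisfy three properties: every vertex lies in some bag; for every edge, both endpoints lie together in some bag; and for every vertex, the bags containing it form a connected subtree. Here edge (d,b) lies in no bag, so the decomposition is invalid.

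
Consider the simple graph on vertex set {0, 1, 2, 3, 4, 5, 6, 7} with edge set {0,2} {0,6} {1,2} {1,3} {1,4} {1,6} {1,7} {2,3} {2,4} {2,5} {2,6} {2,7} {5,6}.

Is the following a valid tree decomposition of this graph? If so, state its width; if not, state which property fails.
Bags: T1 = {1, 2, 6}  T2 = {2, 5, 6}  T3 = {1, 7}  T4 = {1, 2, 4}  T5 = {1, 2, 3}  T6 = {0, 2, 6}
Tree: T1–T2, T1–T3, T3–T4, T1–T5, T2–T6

A tree decomposition must satisfy three properties: every vertex lies in some bag; for every edge, both endpoints lie together in some bag; and for every vertex, the bags containing it form a connected subtree. Here edge (2,7) lies in no bag, so the decomposition is invalid.

No — edge (2,7) lies in no bag.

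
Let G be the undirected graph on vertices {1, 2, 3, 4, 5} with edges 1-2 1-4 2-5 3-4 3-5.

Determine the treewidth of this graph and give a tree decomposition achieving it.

The largest bag has 3 vertices, giving width 2; this decomposition certifies tw(G) ≤ 2. Since 4–1–2–5–3–4 is a cycle in G, G is not acyclic. Forests are exactly the graphs of treewidth ≤ 1, so tw(G) ≥ 2. Hence tw(G) = 2 exactly.

Treewidth 2.
Bags: B1 = {1, 2, 4}  B2 = {2, 4, 5}  B3 = {3, 4, 5}
Tree: B1–B2, B2–B3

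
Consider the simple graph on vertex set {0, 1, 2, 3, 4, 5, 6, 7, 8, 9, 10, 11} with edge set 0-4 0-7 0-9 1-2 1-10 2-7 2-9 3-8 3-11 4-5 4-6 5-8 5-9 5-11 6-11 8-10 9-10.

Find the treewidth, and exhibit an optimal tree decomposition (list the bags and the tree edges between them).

Treewidth 3.
One such decomposition:
Bags: B1 = {1, 2, 7, 10}  B2 = {2, 7, 9, 10}  B3 = {0, 7, 9, 10}  B4 = {0, 8, 9, 10}  B5 = {0, 5, 8, 9}  B6 = {0, 4, 5, 8}  B7 = {3, 4, 5, 8}  B8 = {3, 4, 5, 11}  B9 = {3, 4, 6, 11}
Tree: B1–B2, B2–B3, B3–B4, B4–B5, B5–B6, B6–B7, B7–B8, B8–B9

Each bag holds 4 vertices, so the decomposition has width 3, which upper-bounds the treewidth. For the lower bound: the 4 vertex sets {1,2,7}, {10}, {9}, {0,4,5,8} are disjoint, each induces a connected subgraph, and every pair is joined by at least one edge of G. Contracting each set to a single vertex therefore yields K_{4} as a minor, and since treewidth is minor-monotone, tw(G) ≥ tw(K_{4}) = 3. Combining the bounds, tw(G) = 3.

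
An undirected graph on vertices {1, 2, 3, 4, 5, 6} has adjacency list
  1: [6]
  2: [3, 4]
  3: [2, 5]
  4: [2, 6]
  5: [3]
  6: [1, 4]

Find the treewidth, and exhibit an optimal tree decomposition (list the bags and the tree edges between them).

Every bag has size at most 2, so the width is 2 − 1 = 1 and tw(G) ≤ 1. G has an edge, so its treewidth is at least 1. Therefore the treewidth is 1.

Treewidth 1.
One such decomposition:
Bags: B1 = {3, 5}  B2 = {2, 3}  B3 = {2, 4}  B4 = {4, 6}  B5 = {1, 6}
Tree: B1–B2, B2–B3, B3–B4, B4–B5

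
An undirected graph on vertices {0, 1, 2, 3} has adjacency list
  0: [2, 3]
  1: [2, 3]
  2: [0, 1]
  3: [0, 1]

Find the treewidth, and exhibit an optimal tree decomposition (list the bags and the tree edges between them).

Treewidth 2.
One optimal decomposition is:
Bags: B1 = {0, 1, 2}  B2 = {0, 1, 3}
Tree: B1–B2

Each bag holds 3 vertices, so the decomposition has width 2, which upper-bounds the treewidth. For the lower bound, G contains the cycle 1–2–0–3–1, so G is not a forest; only forests have treewidth ≤ 1, hence tw(G) ≥ 2. The upper and lower bounds meet at 2, so that is the treewidth.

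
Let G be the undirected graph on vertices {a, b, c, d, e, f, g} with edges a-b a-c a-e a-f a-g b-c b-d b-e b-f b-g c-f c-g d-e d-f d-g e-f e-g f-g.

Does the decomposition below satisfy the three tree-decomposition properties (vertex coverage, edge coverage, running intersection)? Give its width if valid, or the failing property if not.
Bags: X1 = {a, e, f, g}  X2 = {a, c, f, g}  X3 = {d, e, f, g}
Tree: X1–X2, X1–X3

A tree decomposition must satisfy three properties: every vertex lies in some bag; for every edge, both endpoints lie together in some bag; and for every vertex, the bags containing it form a connected subtree. Here vertex b appears in no bag, so the decomposition is invalid.

No — vertex b appears in no bag.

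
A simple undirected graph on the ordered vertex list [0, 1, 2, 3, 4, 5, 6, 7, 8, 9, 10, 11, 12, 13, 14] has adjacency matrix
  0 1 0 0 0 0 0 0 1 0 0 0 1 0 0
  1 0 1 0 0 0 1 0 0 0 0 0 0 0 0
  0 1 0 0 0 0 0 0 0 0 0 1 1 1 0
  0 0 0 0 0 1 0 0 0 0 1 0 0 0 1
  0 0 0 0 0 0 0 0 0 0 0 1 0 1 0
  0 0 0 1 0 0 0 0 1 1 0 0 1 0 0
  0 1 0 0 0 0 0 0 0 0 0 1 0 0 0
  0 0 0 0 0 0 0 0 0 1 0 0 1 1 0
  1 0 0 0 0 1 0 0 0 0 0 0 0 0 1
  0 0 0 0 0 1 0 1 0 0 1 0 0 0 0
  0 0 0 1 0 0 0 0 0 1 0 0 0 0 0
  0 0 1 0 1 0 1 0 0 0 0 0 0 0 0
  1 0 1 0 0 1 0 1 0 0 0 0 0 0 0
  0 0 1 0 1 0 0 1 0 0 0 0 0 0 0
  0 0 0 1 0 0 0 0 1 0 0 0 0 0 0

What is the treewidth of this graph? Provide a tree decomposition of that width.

Treewidth 3.
Bags: B1 = {1, 4, 6, 11}  B2 = {1, 2, 4, 11}  B3 = {1, 2, 4, 13}  B4 = {0, 1, 2, 13}  B5 = {0, 2, 12, 13}  B6 = {0, 7, 12, 13}  B7 = {0, 7, 8, 12}  B8 = {5, 7, 8, 12}  B9 = {5, 7, 8, 9}  B10 = {5, 8, 9, 14}  B11 = {3, 5, 9, 14}  B12 = {3, 9, 10, 14}
Tree: B1–B2, B2–B3, B3–B4, B4–B5, B5–B6, B6–B7, B7–B8, B8–B9, B9–B10, B10–B11, B11–B12

Each bag holds 4 vertices, so the decomposition has width 3, which upper-bounds the treewidth. For the lower bound: the 4 vertex sets {4,6,11}, {1}, {2}, {0,7,12,13} are disjoint, each induces a connected subgraph, and every pair is joined by at least one edge of G. Contracting each set to a single vertex therefore yields K_{4} as a minor, and since treewidth is minor-monotone, tw(G) ≥ tw(K_{4}) = 3. Therefore the treewidth is 3.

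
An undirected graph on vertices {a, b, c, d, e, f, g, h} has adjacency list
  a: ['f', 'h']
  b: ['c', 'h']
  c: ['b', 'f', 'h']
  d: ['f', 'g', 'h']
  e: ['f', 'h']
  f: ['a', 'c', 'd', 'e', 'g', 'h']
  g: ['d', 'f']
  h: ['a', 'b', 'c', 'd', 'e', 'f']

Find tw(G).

2

A width-2 tree decomposition is:
Bags: B1 = {d, f, h}  B2 = {e, f, h}  B3 = {a, f, h}  B4 = {c, f, h}  B5 = {d, f, g}  B6 = {b, c, h}
Tree: B1–B2, B2–B3, B3–B4, B1–B5, B4–B6
Each bag holds 3 vertices, so the decomposition has width 2, which upper-bounds the treewidth. For the lower bound, the 3 vertices {d, f, g} are pairwise adjacent, and any tree decomposition puts a clique entirely inside one bag — forcing width ≥ 2. The upper and lower bounds meet at 2, so that is the treewidth.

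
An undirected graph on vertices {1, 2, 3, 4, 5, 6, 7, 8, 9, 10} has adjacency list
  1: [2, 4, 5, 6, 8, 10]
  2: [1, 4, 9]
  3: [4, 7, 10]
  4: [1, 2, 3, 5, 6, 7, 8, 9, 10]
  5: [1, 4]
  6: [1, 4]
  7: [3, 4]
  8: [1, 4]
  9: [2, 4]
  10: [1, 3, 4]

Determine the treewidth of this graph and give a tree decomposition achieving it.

Treewidth 2.
Bags: B1 = {1, 2, 4}  B2 = {2, 4, 9}  B3 = {1, 4, 10}  B4 = {1, 4, 8}  B5 = {1, 4, 6}  B6 = {3, 4, 10}  B7 = {3, 4, 7}  B8 = {1, 4, 5}
Tree: B1–B2, B1–B3, B1–B4, B1–B5, B3–B6, B6–B7, B1–B8

Each bag holds 3 vertices, so the decomposition has width 2, which upper-bounds the treewidth. On the other hand G contains the 3-clique {1, 2, 4}. A clique must lie in a single bag of any decomposition, so no decomposition can have width below 2. Combining the bounds, tw(G) = 2.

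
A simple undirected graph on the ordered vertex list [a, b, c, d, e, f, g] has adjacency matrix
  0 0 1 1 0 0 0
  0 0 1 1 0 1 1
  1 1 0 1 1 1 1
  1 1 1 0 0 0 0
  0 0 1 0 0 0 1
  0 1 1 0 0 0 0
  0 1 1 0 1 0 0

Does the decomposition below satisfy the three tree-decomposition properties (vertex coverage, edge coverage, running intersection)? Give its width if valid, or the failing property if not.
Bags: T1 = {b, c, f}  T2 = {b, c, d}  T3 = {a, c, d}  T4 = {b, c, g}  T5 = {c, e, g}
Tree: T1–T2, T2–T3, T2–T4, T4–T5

Vertex coverage: the bags together contain {a, b, c, d, e, f, g}, the full vertex set. Edge coverage: each edge of G has both endpoints in at least one bag. Running intersection: for every vertex, the bags containing it form a connected subtree. All three properties hold, so this is a valid tree decomposition of width max|bag| − 1 = 2, and hence tw(G) ≤ 2.

Yes; width 2.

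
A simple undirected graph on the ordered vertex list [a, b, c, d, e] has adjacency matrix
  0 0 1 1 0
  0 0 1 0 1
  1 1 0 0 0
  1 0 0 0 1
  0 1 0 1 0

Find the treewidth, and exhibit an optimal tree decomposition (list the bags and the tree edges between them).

Treewidth 2.
One optimal decomposition is:
Bags: B1 = {a, b, c}  B2 = {a, b, d}  B3 = {b, d, e}
Tree: B1–B2, B2–B3

Each bag holds 3 vertices, so the decomposition has width 2, which upper-bounds the treewidth. For the lower bound, G contains the cycle b–c–a–d–e–b, so G is not a forest; only forests have treewidth ≤ 1, hence tw(G) ≥ 2. Hence tw(G) = 2 exactly.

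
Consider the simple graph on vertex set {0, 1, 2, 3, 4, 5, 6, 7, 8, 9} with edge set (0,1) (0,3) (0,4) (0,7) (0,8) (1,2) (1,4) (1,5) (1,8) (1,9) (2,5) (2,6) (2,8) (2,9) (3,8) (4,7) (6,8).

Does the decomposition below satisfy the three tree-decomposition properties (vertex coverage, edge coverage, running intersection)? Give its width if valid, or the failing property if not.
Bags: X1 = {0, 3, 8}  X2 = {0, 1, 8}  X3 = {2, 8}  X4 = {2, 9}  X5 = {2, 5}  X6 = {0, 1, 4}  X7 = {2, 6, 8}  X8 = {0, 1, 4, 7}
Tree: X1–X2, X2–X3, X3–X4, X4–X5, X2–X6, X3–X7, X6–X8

A tree decomposition must satisfy three properties: every vertex lies in some bag; for every edge, both endpoints lie together in some bag; and for every vertex, the bags containing it form a connected subtree. Here edge (1,2) lies in no bag, so the decomposition is invalid.

No — edge (1,2) lies in no bag.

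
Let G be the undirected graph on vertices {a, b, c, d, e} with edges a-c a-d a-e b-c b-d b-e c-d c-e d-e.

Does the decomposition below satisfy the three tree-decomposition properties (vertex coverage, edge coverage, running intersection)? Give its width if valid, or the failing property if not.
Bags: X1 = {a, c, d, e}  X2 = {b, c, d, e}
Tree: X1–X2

Checking the three conditions: (i) the bags cover all of {a, b, c, d, e}; (ii) for each edge, some bag contains both endpoints; (iii) the bags containing any fixed vertex form a subtree. All hold, so the decomposition is valid with width 4 − 1 = 3.

Yes; width 3.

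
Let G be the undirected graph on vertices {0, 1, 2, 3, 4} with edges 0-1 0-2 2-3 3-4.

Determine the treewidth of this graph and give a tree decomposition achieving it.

Treewidth 1.
One such decomposition:
Bags: B1 = {3, 4}  B2 = {2, 3}  B3 = {0, 2}  B4 = {0, 1}
Tree: B1–B2, B2–B3, B3–B4

Every bag has size at most 2, so the width is 2 − 1 = 1 and tw(G) ≤ 1. G has an edge, so its treewidth is at least 1. Combining the bounds, tw(G) = 1.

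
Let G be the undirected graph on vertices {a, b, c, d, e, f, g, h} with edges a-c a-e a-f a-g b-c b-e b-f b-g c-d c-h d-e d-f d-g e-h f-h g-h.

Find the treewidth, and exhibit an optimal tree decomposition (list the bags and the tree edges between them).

Each bag holds 5 vertices, so the decomposition has width 4, which upper-bounds the treewidth. For the lower bound: the 5 vertex sets {a,f}, {e,h}, {c,d}, {b}, {g} are disjoint, each induces a connected subgraph, and every pair is joined by at least one edge of G. Contracting each set to a single vertex therefore yields K_{5} as a minor, and since treewidth is minor-monotone, tw(G) ≥ tw(K_{5}) = 4. Therefore the treewidth is 4.

Treewidth 4.
One optimal decomposition is:
Bags: B1 = {a, b, d, f, h}  B2 = {a, b, d, e, h}  B3 = {a, b, c, d, h}  B4 = {a, b, d, g, h}
Tree: B1–B2, B2–B3, B3–B4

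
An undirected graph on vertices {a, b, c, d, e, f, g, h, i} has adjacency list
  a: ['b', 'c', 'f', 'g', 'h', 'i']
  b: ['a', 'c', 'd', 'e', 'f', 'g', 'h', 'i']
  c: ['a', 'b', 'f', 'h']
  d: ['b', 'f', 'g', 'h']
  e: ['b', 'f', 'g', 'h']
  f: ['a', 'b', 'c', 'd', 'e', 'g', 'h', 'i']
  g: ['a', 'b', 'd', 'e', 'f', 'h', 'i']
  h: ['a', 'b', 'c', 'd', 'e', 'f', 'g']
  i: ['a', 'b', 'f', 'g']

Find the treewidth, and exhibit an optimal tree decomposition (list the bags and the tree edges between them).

Every bag has size at most 5, so the width is 5 − 1 = 4 and tw(G) ≤ 4. Conversely, {b, d, f, g, h} is a clique of size 5, and the vertices of any clique must share a bag in every tree decomposition; so some bag has ≥ 5 vertices and tw(G) ≥ 4. The upper and lower bounds meet at 4, so that is the treewidth.

Treewidth 4.
Bags: B1 = {b, d, f, g, h}  B2 = {a, b, f, g, h}  B3 = {b, e, f, g, h}  B4 = {a, b, f, g, i}  B5 = {a, b, c, f, h}
Tree: B1–B2, B2–B3, B2–B4, B2–B5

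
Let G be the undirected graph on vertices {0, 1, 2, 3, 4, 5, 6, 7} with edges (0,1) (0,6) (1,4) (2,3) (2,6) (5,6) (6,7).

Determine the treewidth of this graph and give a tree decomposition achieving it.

Treewidth 1.
Bags: B1 = {5, 6}  B2 = {0, 6}  B3 = {0, 1}  B4 = {2, 6}  B5 = {1, 4}  B6 = {6, 7}  B7 = {2, 3}
Tree: B1–B2, B2–B3, B1–B4, B3–B5, B2–B6, B4–B7

Every bag has size at most 2, so the width is 2 − 1 = 1 and tw(G) ≤ 1. Since G has at least one edge (e.g. 5–6), it is not an edgeless graph, so tw(G) ≥ 1. Combining the bounds, tw(G) = 1.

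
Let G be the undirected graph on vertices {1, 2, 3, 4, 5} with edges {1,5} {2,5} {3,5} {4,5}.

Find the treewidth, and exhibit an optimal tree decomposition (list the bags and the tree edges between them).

Treewidth 1.
Bags: B1 = {2, 5}  B2 = {4, 5}  B3 = {1, 5}  B4 = {3, 5}
Tree: B1–B2, B2–B3, B2–B4

Each bag holds 2 vertices, so the decomposition has width 1, which upper-bounds the treewidth. Since G has at least one edge (e.g. 2–5), it is not an edgeless graph, so tw(G) ≥ 1. The upper and lower bounds meet at 1, so that is the treewidth.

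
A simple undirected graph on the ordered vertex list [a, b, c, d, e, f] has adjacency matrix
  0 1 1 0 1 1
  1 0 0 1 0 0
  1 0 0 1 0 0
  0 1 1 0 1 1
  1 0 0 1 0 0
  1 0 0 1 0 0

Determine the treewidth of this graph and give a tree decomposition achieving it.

Treewidth 2.
One such decomposition:
Bags: B1 = {a, d, f}  B2 = {a, b, d}  B3 = {a, c, d}  B4 = {a, d, e}
Tree: B1–B2, B2–B3, B3–B4

Every bag has size at most 3, so the width is 3 − 1 = 2 and tw(G) ≤ 2. The edges f–d–b–a–f form a cycle, so G is not a tree and its treewidth is at least 2. Combining the bounds, tw(G) = 2.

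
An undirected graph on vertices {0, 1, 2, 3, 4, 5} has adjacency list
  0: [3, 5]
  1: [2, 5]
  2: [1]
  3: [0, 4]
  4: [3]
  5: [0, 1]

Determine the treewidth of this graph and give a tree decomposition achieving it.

Treewidth 1.
One such decomposition:
Bags: B1 = {3, 4}  B2 = {0, 3}  B3 = {0, 5}  B4 = {1, 5}  B5 = {1, 2}
Tree: B1–B2, B2–B3, B3–B4, B4–B5

The largest bag has 2 vertices, giving width 1; this decomposition certifies tw(G) ≤ 1. Since G has at least one edge (e.g. 4–3), it is not an edgeless graph, so tw(G) ≥ 1. Combining the bounds, tw(G) = 1.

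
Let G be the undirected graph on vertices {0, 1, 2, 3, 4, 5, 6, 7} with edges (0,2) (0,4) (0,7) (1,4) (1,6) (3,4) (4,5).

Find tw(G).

A width-1 tree decomposition is:
Bags: B1 = {4, 5}  B2 = {0, 4}  B3 = {3, 4}  B4 = {0, 7}  B5 = {1, 4}  B6 = {1, 6}  B7 = {0, 2}
Tree: B1–B2, B1–B3, B2–B4, B2–B5, B5–B6, B4–B7
The largest bag has 2 vertices, giving width 1; this decomposition certifies tw(G) ≤ 1. Any graph with an edge has treewidth ≥ 1, and G has the edge 5–4. The upper and lower bounds meet at 1, so that is the treewidth.

1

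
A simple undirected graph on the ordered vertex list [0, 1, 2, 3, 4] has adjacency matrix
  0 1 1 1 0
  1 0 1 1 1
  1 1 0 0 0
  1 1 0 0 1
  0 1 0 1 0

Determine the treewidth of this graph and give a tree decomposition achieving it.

Treewidth 2.
One such decomposition:
Bags: B1 = {0, 1, 2}  B2 = {0, 1, 3}  B3 = {1, 3, 4}
Tree: B1–B2, B2–B3

The largest bag has 3 vertices, giving width 2; this decomposition certifies tw(G) ≤ 2. For the lower bound, the 3 vertices {0, 1, 2} are pairwise adjacent, and any tree decomposition puts a clique entirely inside one bag — forcing width ≥ 2. Therefore the treewidth is 2.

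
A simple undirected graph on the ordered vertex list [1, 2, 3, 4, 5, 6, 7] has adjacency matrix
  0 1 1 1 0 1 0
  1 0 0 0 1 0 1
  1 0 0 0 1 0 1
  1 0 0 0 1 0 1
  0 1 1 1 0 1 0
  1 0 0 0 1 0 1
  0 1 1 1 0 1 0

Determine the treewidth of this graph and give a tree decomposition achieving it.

The largest bag has 4 vertices, giving width 3; this decomposition certifies tw(G) ≤ 3. For the lower bound: the 4 vertex sets {6,7}, {1,2}, {5}, {3} are disjoint, each induces a connected subgraph, and every pair is joined by at least one edge of G. Contracting each set to a single vertex therefore yields K_{4} as a minor, and since treewidth is minor-monotone, tw(G) ≥ tw(K_{4}) = 3. Combining the bounds, tw(G) = 3.

Treewidth 3.
One optimal decomposition is:
Bags: B1 = {1, 5, 6, 7}  B2 = {1, 2, 5, 7}  B3 = {1, 3, 5, 7}  B4 = {1, 4, 5, 7}
Tree: B1–B2, B2–B3, B3–B4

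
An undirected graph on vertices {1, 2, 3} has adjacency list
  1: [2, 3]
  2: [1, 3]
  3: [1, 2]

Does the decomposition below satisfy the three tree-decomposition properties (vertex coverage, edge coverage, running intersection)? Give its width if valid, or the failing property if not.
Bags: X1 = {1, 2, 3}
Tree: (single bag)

Yes; width 2.

Checking the three conditions: (i) the bags cover all of {1, 2, 3}; (ii) for each edge, some bag contains both endpoints; (iii) the bags containing any fixed vertex form a subtree. All hold, so the decomposition is valid with width 3 − 1 = 2.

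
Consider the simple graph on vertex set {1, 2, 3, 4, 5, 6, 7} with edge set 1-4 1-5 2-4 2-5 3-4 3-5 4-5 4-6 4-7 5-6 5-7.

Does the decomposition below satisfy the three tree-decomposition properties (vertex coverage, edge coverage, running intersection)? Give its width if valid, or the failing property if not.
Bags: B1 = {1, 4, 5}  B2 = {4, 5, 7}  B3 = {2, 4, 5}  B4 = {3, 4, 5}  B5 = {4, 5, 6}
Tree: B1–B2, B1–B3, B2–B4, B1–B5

Every vertex of G appears in some bag (union = {1, 2, 3, 4, 5, 6, 7}); every edge is covered by a bag; and for each vertex v the set of bags containing v is connected in the bag tree. The decomposition is therefore valid. The largest bag has 3 vertices, so the width is 2.

Yes; width 2.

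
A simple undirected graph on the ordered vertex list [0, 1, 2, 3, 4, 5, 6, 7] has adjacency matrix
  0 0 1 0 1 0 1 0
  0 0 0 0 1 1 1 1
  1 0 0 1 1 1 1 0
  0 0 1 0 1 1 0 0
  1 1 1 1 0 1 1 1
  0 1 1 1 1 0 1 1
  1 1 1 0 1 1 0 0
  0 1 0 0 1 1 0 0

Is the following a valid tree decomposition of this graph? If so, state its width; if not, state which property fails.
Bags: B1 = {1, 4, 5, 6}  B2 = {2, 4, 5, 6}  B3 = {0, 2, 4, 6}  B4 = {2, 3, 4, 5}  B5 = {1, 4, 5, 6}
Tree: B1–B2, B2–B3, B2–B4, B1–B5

A tree decomposition must satisfy three properties: every vertex lies in some bag; for every edge, both endpoints lie together in some bag; and for every vertex, the bags containing it form a connected subtree. Here vertex 7 appears in no bag, so the decomposition is invalid.

No — vertex 7 appears in no bag.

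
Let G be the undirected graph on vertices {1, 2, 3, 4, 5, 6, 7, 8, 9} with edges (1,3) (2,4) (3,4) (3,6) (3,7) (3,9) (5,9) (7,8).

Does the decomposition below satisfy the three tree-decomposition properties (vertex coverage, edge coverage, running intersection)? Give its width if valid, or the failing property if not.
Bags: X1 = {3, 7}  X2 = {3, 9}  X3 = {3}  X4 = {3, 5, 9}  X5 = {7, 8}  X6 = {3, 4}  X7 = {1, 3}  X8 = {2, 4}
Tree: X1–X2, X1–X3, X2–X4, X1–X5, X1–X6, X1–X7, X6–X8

A tree decomposition must satisfy three properties: every vertex lies in some bag; for every edge, both endpoints lie together in some bag; and for every vertex, the bags containing it form a connected subtree. Here vertex 6 appears in no bag, so the decomposition is invalid.

No — vertex 6 appears in no bag.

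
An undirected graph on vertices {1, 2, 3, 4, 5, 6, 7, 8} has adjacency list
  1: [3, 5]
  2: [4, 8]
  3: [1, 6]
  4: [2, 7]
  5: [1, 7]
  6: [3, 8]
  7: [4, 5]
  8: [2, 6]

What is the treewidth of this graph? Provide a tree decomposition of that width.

Every bag has size at most 3, so the width is 3 − 1 = 2 and tw(G) ≤ 2. Since 7–4–2–8–6–3–1–5–7 is a cycle in G, G is not acyclic. Forests are exactly the graphs of treewidth ≤ 1, so tw(G) ≥ 2. Therefore the treewidth is 2.

Treewidth 2.
One optimal decomposition is:
Bags: B1 = {2, 4, 7}  B2 = {2, 7, 8}  B3 = {6, 7, 8}  B4 = {3, 6, 7}  B5 = {1, 3, 7}  B6 = {1, 5, 7}
Tree: B1–B2, B2–B3, B3–B4, B4–B5, B5–B6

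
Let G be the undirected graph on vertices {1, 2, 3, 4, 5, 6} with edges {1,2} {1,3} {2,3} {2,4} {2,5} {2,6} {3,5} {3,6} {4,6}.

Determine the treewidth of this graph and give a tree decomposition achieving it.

Each bag holds 3 vertices, so the decomposition has width 2, which upper-bounds the treewidth. For the lower bound, the 3 vertices {1, 2, 3} are pairwise adjacent, and any tree decomposition puts a clique entirely inside one bag — forcing width ≥ 2. The upper and lower bounds meet at 2, so that is the treewidth.

Treewidth 2.
Bags: B1 = {1, 2, 3}  B2 = {2, 3, 5}  B3 = {2, 3, 6}  B4 = {2, 4, 6}
Tree: B1–B2, B1–B3, B3–B4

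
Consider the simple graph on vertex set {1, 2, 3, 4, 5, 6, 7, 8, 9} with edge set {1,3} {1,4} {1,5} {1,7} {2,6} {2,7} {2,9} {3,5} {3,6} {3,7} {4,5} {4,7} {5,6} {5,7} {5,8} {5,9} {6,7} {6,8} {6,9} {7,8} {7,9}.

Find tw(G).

A width-3 tree decomposition is:
Bags: B1 = {3, 5, 6, 7}  B2 = {1, 3, 5, 7}  B3 = {1, 4, 5, 7}  B4 = {5, 6, 7, 9}  B5 = {2, 6, 7, 9}  B6 = {5, 6, 7, 8}
Tree: B1–B2, B2–B3, B1–B4, B4–B5, B1–B6
The largest bag has 4 vertices, giving width 3; this decomposition certifies tw(G) ≤ 3. Conversely, {2, 6, 7, 9} is a clique of size 4, and the vertices of any clique must share a bag in every tree decomposition; so some bag has ≥ 4 vertices and tw(G) ≥ 3. Therefore the treewidth is 3.

3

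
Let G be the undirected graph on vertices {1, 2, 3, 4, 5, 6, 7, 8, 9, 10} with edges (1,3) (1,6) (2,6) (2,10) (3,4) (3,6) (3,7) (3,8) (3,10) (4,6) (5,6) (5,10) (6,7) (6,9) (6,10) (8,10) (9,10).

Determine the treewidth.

A width-2 tree decomposition is:
Bags: B1 = {3, 6, 10}  B2 = {3, 4, 6}  B3 = {6, 9, 10}  B4 = {3, 8, 10}  B5 = {1, 3, 6}  B6 = {5, 6, 10}  B7 = {2, 6, 10}  B8 = {3, 6, 7}
Tree: B1–B2, B1–B3, B1–B4, B1–B5, B3–B6, B1–B7, B5–B8
The largest bag has 3 vertices, giving width 2; this decomposition certifies tw(G) ≤ 2. On the other hand G contains the 3-clique {3, 8, 10}. A clique must lie in a single bag of any decomposition, so no decomposition can have width below 2. Therefore the treewidth is 2.

2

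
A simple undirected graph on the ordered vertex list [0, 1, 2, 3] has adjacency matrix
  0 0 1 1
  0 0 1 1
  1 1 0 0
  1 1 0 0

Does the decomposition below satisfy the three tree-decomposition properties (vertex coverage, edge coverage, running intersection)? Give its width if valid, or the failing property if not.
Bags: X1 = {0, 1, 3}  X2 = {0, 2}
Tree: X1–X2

No — edge (1,2) lies in no bag.

A tree decomposition must satisfy three properties: every vertex lies in some bag; for every edge, both endpoints lie together in some bag; and for every vertex, the bags containing it form a connected subtree. Here edge (1,2) lies in no bag, so the decomposition is invalid.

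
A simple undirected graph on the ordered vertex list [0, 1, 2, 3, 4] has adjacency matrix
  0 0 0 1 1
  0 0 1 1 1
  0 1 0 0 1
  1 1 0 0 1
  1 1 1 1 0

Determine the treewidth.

A width-2 tree decomposition is:
Bags: B1 = {1, 2, 4}  B2 = {1, 3, 4}  B3 = {0, 3, 4}
Tree: B1–B2, B2–B3
Every bag has size at most 3, so the width is 3 − 1 = 2 and tw(G) ≤ 2. On the other hand G contains the 3-clique {0, 3, 4}. A clique must lie in a single bag of any decomposition, so no decomposition can have width below 2. Therefore the treewidth is 2.

2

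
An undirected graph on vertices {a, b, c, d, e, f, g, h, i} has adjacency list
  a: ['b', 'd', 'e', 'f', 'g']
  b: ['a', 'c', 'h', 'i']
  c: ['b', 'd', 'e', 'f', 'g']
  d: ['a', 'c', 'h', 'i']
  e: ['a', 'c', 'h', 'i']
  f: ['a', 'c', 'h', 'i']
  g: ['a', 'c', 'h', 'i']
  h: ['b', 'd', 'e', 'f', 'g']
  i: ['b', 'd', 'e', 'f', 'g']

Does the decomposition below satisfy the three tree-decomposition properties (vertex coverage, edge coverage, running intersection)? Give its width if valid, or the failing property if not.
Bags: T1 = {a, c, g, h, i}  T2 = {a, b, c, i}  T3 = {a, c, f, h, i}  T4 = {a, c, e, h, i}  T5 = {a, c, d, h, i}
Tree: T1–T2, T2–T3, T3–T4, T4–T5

A tree decomposition must satisfy three properties: every vertex lies in some bag; for every edge, both endpoints lie together in some bag; and for every vertex, the bags containing it form a connected subtree. Here edge (h,b) lies in no bag, so the decomposition is invalid.

No — edge (h,b) lies in no bag.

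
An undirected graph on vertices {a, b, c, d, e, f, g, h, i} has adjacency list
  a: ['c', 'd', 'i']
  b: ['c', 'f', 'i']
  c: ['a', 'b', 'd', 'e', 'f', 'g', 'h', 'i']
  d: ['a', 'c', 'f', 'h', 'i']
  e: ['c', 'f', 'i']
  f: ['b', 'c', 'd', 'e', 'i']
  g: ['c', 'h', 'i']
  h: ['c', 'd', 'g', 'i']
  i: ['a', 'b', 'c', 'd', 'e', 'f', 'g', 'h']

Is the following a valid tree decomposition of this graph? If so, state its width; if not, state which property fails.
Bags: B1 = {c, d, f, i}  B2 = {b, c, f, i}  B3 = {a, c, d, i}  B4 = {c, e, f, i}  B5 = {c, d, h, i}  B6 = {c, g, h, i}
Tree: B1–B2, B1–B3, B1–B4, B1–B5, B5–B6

Yes; width 3.

Every vertex of G appears in some bag (union = {a, b, c, d, e, f, g, h, i}); every edge is covered by a bag; and for each vertex v the set of bags containing v is connected in the bag tree. The decomposition is therefore valid. The largest bag has 4 vertices, so the width is 3.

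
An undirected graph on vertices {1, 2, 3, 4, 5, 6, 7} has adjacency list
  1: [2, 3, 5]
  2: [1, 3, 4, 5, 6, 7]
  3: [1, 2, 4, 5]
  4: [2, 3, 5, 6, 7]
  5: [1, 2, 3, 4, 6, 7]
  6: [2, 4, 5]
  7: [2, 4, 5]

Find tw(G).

A width-3 tree decomposition is:
Bags: B1 = {2, 4, 5, 6}  B2 = {2, 3, 4, 5}  B3 = {1, 2, 3, 5}  B4 = {2, 4, 5, 7}
Tree: B1–B2, B2–B3, B2–B4
The largest bag has 4 vertices, giving width 3; this decomposition certifies tw(G) ≤ 3. On the other hand G contains the 4-clique {1, 2, 3, 5}. A clique must lie in a single bag of any decomposition, so no decomposition can have width below 3. Therefore the treewidth is 3.

3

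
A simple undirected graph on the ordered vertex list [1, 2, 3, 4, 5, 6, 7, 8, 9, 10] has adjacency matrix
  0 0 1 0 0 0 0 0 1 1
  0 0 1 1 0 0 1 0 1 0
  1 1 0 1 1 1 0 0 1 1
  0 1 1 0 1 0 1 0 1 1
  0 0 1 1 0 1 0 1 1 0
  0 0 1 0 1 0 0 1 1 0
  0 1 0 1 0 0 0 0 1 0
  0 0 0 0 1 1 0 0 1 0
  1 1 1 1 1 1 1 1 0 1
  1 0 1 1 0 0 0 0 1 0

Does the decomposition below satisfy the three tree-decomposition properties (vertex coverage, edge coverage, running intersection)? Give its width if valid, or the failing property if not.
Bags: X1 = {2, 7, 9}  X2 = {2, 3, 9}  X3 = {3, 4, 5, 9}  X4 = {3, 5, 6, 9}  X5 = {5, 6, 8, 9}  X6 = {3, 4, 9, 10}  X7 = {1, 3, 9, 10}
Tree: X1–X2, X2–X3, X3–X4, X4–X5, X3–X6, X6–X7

A tree decomposition must satisfy three properties: every vertex lies in some bag; for every edge, both endpoints lie together in some bag; and for every vertex, the bags containing it form a connected subtree. Here edge (4,2) lies in no bag, so the decomposition is invalid.

No — edge (4,2) lies in no bag.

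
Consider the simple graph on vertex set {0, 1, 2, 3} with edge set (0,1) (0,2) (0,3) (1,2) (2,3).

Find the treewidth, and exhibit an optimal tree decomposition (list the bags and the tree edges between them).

Treewidth 2.
One such decomposition:
Bags: B1 = {0, 1, 2}  B2 = {0, 2, 3}
Tree: B1–B2

Each bag holds 3 vertices, so the decomposition has width 2, which upper-bounds the treewidth. On the other hand G contains the 3-clique {0, 1, 2}. A clique must lie in a single bag of any decomposition, so no decomposition can have width below 2. Combining the bounds, tw(G) = 2.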